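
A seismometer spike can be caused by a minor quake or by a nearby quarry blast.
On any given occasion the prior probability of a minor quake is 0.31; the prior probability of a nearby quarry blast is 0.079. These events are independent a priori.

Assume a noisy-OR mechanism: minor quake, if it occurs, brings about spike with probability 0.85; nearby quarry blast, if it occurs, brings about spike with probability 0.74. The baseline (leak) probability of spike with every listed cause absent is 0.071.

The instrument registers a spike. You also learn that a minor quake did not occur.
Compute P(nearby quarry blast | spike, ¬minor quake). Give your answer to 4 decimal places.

Under noisy-OR, P(spike | causes) = 1 − (1−0.071)·∏(1−qᵢ) over the active causes.
Numerator (weight on configurations with nearby quarry blast): 0.75846×0.079 = 0.059918
Denominator P(spike | ¬minor quake): 0.071×0.921 + 0.75846×0.079 = 0.125309
P(nearby quarry blast | spike, ¬minor quake) = 0.059918/0.125309 ≈ 0.4782

P(nearby quarry blast | spike, ¬minor quake) ≈ 0.4782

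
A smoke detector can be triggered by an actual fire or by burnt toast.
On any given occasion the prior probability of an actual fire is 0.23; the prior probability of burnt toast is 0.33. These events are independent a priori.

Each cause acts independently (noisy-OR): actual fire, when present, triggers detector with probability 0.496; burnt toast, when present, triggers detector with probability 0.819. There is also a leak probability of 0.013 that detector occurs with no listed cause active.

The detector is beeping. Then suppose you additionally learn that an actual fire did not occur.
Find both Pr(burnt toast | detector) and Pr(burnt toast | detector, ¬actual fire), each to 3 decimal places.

Pr(burnt toast | detector) ≈ 0.767; Pr(burnt toast | detector, ¬actual fire) ≈ 0.969

Under noisy-OR, P(detector | causes) = 1 − (1−0.013)·∏(1−qᵢ) over the active causes.
Weight on burnt toast=true, given the evidence: 0.208706 + 0.069066 = 0.277772
Denominator P(detector): 0.013·0.77·0.67 + 0.821353·0.77·0.33 + 0.502552·0.23·0.67 + 0.909962·0.23·0.33 = 0.361922
P(burnt toast | detector) = 0.277772/0.361922 ≈ 0.767

With the extra evidence:
For the numerator, keep only burnt toast=true terms: 0.821353·0.33 = 0.271046
Normalizer over all consistent configurations: 0.013·0.67 + 0.821353·0.33 = 0.279756
Posterior = 0.271046 / 0.279756 ≈ 0.969
With actual fire excluded, burnt toast must carry more of the explanatory weight for the detector.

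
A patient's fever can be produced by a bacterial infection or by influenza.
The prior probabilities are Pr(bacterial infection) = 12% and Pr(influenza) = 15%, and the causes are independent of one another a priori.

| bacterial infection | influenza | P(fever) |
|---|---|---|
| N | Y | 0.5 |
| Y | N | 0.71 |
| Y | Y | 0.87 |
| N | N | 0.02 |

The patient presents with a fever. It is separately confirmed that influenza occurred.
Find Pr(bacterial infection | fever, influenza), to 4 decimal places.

Pr(bacterial infection | fever, influenza) ≈ 0.1918

Numerator (weight on configurations with bacterial infection): 0.87*0.12 = 0.104400
Normalizer over all consistent configurations: 0.5*0.88 + 0.87*0.12 = 0.544400
P(bacterial infection | fever, influenza) = 0.104400/0.544400 ≈ 0.1918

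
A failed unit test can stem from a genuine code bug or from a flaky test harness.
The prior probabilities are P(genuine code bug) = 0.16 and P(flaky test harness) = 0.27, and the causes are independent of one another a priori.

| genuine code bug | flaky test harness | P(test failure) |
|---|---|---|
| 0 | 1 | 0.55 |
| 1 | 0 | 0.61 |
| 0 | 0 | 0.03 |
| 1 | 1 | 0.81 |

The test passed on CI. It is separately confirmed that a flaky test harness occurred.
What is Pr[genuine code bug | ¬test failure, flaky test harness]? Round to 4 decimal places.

Pr[genuine code bug | ¬test failure, flaky test harness] ≈ 0.0744

By total probability over both values of genuine code bug:
  P(¬test failure | flaky test harness) = 0.45*0.84 + 0.19*0.16
        = 0.378000 + 0.030400 = 0.408400
Configurations with genuine code bug contribute 0.030400, so
  P(genuine code bug | ¬test failure, flaky test harness) = 0.030400 / 0.408400 ≈ 0.0744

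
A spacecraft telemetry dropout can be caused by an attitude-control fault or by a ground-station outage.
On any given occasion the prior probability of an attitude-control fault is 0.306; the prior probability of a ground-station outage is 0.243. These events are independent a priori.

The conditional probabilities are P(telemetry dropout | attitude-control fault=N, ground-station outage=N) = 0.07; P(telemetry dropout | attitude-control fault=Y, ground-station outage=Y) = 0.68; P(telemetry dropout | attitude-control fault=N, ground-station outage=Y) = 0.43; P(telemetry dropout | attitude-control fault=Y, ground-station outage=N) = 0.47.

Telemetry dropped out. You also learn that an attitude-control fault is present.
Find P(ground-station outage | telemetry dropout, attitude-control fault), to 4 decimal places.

By total probability over both values of ground-station outage:
  P(telemetry dropout | attitude-control fault) = 0.47*0.757 + 0.68*0.243
        = 0.355790 + 0.165240 = 0.521030
Keeping only the ground-station outage-present terms gives 0.165240, so
  P(ground-station outage | telemetry dropout, attitude-control fault) = 0.165240 / 0.521030 ≈ 0.3171

P(ground-station outage | telemetry dropout, attitude-control fault) ≈ 0.3171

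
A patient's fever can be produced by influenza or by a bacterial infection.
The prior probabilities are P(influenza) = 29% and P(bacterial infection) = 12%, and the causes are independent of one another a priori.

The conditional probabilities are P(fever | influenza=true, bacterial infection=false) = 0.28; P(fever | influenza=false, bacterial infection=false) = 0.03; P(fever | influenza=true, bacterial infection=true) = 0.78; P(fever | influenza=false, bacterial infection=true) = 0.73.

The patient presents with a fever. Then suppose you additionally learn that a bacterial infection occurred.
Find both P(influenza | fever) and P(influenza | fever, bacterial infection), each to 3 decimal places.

P(influenza | fever) ≈ 0.549; P(influenza | fever, bacterial infection) ≈ 0.304

For the numerator, keep only influenza=true terms: 0.071456 + 0.027144 = 0.098600
The normalizing constant is 0.03*0.71*0.88 + 0.73*0.71*0.12 + 0.28*0.29*0.88 + 0.78*0.29*0.12 = 0.179540
Posterior = 0.098600 / 0.179540 ≈ 0.549

With the extra evidence:
P(fever | bacterial infection) = 0.73·0.71 + 0.78·0.29 = 0.518300 + 0.226200 = 0.744500
Of this, 0.226200 comes from 0.78·0.29 (the influenza=true cases).
P(influenza | fever, bacterial infection) = 0.226200 / 0.744500 ≈ 0.304
The drop from 0.549 to 0.304 is the explaining-away (discounting) effect.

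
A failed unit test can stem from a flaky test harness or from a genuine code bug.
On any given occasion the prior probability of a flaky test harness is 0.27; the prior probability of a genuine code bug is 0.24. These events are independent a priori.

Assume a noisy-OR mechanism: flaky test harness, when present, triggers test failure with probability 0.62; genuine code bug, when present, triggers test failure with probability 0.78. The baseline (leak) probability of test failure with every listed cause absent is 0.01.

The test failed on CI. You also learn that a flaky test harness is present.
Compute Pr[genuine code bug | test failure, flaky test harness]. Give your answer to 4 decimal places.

Pr[genuine code bug | test failure, flaky test harness] ≈ 0.3171

Under noisy-OR, P(test failure | causes) = 1 − (1−0.01)·∏(1−qᵢ) over the active causes.
P(test failure | flaky test harness) = 0.6238×0.76 + 0.917236×0.24 = 0.474088 + 0.220137 = 0.694225
Of this, 0.220137 comes from 0.917236×0.24 (the genuine code bug=true cases).
P(genuine code bug | test failure, flaky test harness) = 0.220137 / 0.694225 ≈ 0.3171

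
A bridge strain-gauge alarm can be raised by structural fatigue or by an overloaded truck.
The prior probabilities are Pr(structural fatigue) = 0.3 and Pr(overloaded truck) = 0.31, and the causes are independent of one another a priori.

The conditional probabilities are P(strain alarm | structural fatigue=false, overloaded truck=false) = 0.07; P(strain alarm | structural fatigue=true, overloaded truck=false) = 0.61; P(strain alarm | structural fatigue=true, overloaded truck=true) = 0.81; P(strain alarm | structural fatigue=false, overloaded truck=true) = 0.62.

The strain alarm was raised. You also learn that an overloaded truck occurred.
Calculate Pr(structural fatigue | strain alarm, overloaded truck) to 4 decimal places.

Numerator (weight on configurations with structural fatigue): 0.81·0.3 = 0.243000
The normalizing constant is 0.62·0.7 + 0.81·0.3 = 0.677000
P(structural fatigue | strain alarm, overloaded truck) = 0.243000/0.677000 ≈ 0.3589

Pr(structural fatigue | strain alarm, overloaded truck) ≈ 0.3589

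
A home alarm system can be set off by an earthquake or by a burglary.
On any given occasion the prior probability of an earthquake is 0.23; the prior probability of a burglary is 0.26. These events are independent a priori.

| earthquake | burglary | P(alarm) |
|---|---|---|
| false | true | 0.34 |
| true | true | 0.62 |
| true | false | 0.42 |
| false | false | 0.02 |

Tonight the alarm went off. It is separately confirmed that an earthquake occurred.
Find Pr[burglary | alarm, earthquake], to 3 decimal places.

P(alarm | earthquake) = 0.42·0.74 + 0.62·0.26 = 0.310800 + 0.161200 = 0.472000
The burglary-present share is 0.62·0.26 = 0.161200.
P(burglary | alarm, earthquake) = 0.161200 / 0.472000 ≈ 0.342

Pr[burglary | alarm, earthquake] ≈ 0.342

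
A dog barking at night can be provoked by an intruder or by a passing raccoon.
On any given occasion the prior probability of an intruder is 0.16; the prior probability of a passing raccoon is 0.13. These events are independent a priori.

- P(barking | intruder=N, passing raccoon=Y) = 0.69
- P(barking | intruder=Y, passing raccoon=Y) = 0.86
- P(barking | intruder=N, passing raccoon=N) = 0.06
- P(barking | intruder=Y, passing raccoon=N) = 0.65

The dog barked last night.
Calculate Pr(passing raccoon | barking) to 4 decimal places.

Enumerate the 4 (intruder, passing raccoon) configurations and weight by the priors:
  P(barking) = 0.06*0.84*0.87 + 0.69*0.84*0.13 + 0.65*0.16*0.87 + 0.86*0.16*0.13
        = 0.043848 + 0.075348 + 0.090480 + 0.017888 = 0.227564
Keeping only the passing raccoon-present terms gives 0.093236, so
  P(passing raccoon | barking) = 0.093236 / 0.227564 ≈ 0.4097

Pr(passing raccoon | barking) ≈ 0.4097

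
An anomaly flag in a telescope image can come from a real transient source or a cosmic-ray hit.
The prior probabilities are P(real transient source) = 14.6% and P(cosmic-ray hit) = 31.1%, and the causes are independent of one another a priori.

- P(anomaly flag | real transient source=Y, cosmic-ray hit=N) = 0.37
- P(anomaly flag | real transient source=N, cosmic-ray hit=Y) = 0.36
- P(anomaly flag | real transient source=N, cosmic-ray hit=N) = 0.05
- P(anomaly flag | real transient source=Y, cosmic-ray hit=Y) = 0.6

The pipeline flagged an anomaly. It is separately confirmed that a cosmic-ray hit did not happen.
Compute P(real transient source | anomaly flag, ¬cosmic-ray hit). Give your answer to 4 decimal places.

P(anomaly flag | ¬cosmic-ray hit) = 0.05*0.854 + 0.37*0.146 = 0.042700 + 0.054020 = 0.096720
The real transient source-present share is 0.37*0.146 = 0.054020.
P(real transient source | anomaly flag, ¬cosmic-ray hit) = 0.054020 / 0.096720 ≈ 0.5585

P(real transient source | anomaly flag, ¬cosmic-ray hit) ≈ 0.5585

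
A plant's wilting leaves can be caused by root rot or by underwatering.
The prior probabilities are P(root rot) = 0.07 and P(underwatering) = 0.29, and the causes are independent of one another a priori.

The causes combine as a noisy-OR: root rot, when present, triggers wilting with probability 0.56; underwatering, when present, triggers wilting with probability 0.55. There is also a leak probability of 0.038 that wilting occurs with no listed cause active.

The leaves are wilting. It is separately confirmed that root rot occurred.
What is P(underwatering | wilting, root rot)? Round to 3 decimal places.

Under noisy-OR, P(wilting | causes) = 1 − (1−0.038)·∏(1−qᵢ) over the active causes.
Weight on underwatering=true, given the evidence: 0.809524·0.29 = 0.234762
Denominator P(wilting | root rot): 0.57672·0.71 + 0.809524·0.29 = 0.644233
P(underwatering | wilting, root rot) = 0.234762/0.644233 ≈ 0.364

P(underwatering | wilting, root rot) ≈ 0.364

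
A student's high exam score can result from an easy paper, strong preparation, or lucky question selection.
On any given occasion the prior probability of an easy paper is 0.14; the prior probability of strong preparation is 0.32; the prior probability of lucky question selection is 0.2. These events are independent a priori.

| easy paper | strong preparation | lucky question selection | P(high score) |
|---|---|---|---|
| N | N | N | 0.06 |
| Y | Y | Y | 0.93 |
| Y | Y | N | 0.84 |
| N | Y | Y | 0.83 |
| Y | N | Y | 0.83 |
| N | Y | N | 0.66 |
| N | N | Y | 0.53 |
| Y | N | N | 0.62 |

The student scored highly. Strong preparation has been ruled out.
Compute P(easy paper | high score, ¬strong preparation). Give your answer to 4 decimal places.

P(easy paper | high score, ¬strong preparation) ≈ 0.4117

Sum P(high score|·) weighted by the priors over the 4 (easy paper, lucky question selection) configurations:
  P(high score | ¬strong preparation) = 0.06·0.86·0.8 + 0.53·0.86·0.2 + 0.62·0.14·0.8 + 0.83·0.14·0.2
        = 0.041280 + 0.091160 + 0.069440 + 0.023240 = 0.225120
Keeping only the easy paper-present terms gives 0.092680, so
  P(easy paper | high score, ¬strong preparation) = 0.092680 / 0.225120 ≈ 0.4117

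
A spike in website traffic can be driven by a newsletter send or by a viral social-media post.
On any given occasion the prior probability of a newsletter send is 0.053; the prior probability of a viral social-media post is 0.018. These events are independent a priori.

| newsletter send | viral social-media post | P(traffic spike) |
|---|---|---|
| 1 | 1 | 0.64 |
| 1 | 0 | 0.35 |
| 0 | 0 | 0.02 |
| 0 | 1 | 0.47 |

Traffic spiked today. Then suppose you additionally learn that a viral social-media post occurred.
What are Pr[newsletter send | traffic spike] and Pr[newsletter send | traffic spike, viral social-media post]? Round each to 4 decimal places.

Pr[newsletter send | traffic spike] ≈ 0.4143; Pr[newsletter send | traffic spike, viral social-media post] ≈ 0.0708

By total probability over the 4 (newsletter send, viral social-media post) configurations:
  P(traffic spike) = 0.02*0.947*0.982 + 0.47*0.947*0.018 + 0.35*0.053*0.982 + 0.64*0.053*0.018
        = 0.018599 + 0.008012 + 0.018216 + 0.000611 = 0.045438
The terms with newsletter send present sum to 0.018827, so
  P(newsletter send | traffic spike) = 0.018827 / 0.045438 ≈ 0.4143

With the extra evidence:
Enumerate both values of newsletter send and weight by the priors:
  P(traffic spike | viral social-media post) = 0.47*0.947 + 0.64*0.053
        = 0.445090 + 0.033920 = 0.479010
Keeping only the newsletter send-present terms gives 0.033920, so
  P(newsletter send | traffic spike, viral social-media post) = 0.033920 / 0.479010 ≈ 0.0708
Conditioning on viral social-media post lowers the posterior on newsletter send: the classic explaining-away effect in a common-effect structure.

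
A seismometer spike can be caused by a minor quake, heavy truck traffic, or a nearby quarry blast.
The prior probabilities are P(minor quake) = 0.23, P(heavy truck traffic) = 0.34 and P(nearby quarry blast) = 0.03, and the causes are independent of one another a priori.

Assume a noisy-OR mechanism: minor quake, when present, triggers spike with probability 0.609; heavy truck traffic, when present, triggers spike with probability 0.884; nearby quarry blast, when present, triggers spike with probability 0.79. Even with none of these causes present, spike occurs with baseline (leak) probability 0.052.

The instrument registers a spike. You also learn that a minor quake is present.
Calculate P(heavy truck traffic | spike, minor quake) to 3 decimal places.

Under noisy-OR, P(spike | causes) = 1 − (1−0.052)·∏(1−qᵢ) over the active causes.
P(spike | minor quake) = 0.629332×0.66×0.97 + 0.92216×0.66×0.03 + 0.957003×0.34×0.97 + 0.990971×0.34×0.03 = 0.402898 + 0.018259 + 0.315620 + 0.010108 = 0.746885
Restricting to configurations with heavy truck traffic present: 0.315620 + 0.010108 = 0.325728.
P(heavy truck traffic | spike, minor quake) = 0.325728 / 0.746885 ≈ 0.436

P(heavy truck traffic | spike, minor quake) ≈ 0.436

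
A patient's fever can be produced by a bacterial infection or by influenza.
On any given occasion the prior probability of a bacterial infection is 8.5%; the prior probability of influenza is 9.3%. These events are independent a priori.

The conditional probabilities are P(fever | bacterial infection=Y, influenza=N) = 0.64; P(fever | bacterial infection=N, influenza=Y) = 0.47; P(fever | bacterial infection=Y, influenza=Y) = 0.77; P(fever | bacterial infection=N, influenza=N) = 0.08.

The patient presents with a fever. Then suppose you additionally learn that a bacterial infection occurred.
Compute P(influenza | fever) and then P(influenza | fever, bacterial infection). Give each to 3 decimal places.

By total probability over the 4 (bacterial infection, influenza) configurations:
  P(fever) = 0.08·0.915·0.907 + 0.47·0.915·0.093 + 0.64·0.085·0.907 + 0.77·0.085·0.093
        = 0.066392 + 0.039995 + 0.049341 + 0.006087 = 0.161815
The terms with influenza present sum to 0.046082, so
  P(influenza | fever) = 0.046082 / 0.161815 ≈ 0.285

Now condition on the additional information:
Sum P(fever|·) weighted by the priors over both values of influenza:
  P(fever | bacterial infection) = 0.64·0.907 + 0.77·0.093
        = 0.580480 + 0.071610 = 0.652090
Keeping only the influenza-present terms gives 0.071610, so
  P(influenza | fever, bacterial infection) = 0.071610 / 0.652090 ≈ 0.110

P(influenza | fever) ≈ 0.285; P(influenza | fever, bacterial infection) ≈ 0.110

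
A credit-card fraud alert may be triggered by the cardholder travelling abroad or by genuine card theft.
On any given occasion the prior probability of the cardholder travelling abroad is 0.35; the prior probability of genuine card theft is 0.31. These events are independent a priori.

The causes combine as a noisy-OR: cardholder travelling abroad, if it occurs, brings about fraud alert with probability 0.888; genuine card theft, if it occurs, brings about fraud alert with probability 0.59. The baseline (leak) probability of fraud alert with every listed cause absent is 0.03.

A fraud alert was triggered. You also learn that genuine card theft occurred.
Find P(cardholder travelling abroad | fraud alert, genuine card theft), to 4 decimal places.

Under noisy-OR, P(fraud alert | causes) = 1 − (1−0.03)·∏(1−qᵢ) over the active causes.
P(fraud alert | genuine card theft) = 0.6023·0.65 + 0.955458·0.35 = 0.391495 + 0.334410 = 0.725905
Restricting to configurations with cardholder travelling abroad present: 0.955458·0.35 = 0.334410.
P(cardholder travelling abroad | fraud alert, genuine card theft) = 0.334410 / 0.725905 ≈ 0.4607

P(cardholder travelling abroad | fraud alert, genuine card theft) ≈ 0.4607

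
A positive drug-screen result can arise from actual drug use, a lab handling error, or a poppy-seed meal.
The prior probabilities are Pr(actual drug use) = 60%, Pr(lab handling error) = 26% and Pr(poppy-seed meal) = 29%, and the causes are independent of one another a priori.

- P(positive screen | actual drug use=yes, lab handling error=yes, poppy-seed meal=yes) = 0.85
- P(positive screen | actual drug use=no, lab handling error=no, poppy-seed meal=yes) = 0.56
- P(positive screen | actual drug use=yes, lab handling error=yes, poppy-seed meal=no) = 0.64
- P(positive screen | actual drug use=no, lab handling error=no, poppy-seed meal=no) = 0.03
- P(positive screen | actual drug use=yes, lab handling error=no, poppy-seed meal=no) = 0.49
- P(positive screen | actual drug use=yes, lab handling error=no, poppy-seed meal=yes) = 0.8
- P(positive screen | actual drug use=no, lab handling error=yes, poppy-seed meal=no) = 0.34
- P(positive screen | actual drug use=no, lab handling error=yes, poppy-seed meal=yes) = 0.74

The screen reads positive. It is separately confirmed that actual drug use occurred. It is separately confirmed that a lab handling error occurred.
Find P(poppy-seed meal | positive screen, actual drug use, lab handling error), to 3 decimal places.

P(poppy-seed meal | positive screen, actual drug use, lab handling error) ≈ 0.352

By total probability over both values of poppy-seed meal:
  P(positive screen | actual drug use, lab handling error) = 0.64×0.71 + 0.85×0.29
        = 0.454400 + 0.246500 = 0.700900
Keeping only the poppy-seed meal-present terms gives 0.246500, so
  P(poppy-seed meal | positive screen, actual drug use, lab handling error) = 0.246500 / 0.700900 ≈ 0.352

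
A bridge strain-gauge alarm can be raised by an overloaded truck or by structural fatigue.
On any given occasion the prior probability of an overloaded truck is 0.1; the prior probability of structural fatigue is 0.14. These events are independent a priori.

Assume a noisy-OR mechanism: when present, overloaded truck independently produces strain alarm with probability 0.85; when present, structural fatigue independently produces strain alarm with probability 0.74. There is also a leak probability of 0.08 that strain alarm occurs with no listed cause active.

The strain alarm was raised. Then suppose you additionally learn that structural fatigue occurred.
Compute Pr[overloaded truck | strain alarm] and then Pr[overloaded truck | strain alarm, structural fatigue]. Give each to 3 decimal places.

Under noisy-OR, P(strain alarm | causes) = 1 − (1−0.08)·∏(1−qᵢ) over the active causes.
Weight on overloaded truck=true, given the evidence: 0.074132 + 0.013498 = 0.087630
Denominator P(strain alarm): 0.08×0.9×0.86 + 0.7608×0.9×0.14 + 0.862×0.1×0.86 + 0.96412×0.1×0.14 = 0.245411
Posterior = 0.087630 / 0.245411 ≈ 0.357

Now also conditioning on structural fatigue=true:
Weight on overloaded truck=true, given the evidence: 0.96412*0.1 = 0.096412
Denominator P(strain alarm | structural fatigue): 0.7608*0.9 + 0.96412*0.1 = 0.781132
P(overloaded truck | strain alarm, structural fatigue) = 0.096412/0.781132 ≈ 0.123
— structural fatigue explains away the evidence for overloaded truck.

Pr[overloaded truck | strain alarm] ≈ 0.357; Pr[overloaded truck | strain alarm, structural fatigue] ≈ 0.123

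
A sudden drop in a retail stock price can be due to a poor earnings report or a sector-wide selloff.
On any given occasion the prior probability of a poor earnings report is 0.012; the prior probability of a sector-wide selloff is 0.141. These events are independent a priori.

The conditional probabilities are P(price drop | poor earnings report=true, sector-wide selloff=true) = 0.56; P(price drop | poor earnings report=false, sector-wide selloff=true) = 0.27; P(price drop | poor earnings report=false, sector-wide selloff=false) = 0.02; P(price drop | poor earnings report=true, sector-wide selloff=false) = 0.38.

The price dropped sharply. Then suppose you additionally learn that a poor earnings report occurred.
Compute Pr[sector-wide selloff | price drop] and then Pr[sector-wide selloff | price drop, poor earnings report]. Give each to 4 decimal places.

Enumerate the 4 (poor earnings report, sector-wide selloff) configurations and weight by the priors:
  P(price drop) = 0.02*0.988*0.859 + 0.27*0.988*0.141 + 0.38*0.012*0.859 + 0.56*0.012*0.141
        = 0.016974 + 0.037613 + 0.003917 + 0.000948 = 0.059452
The terms with sector-wide selloff present sum to 0.038561, so
  P(sector-wide selloff | price drop) = 0.038561 / 0.059452 ≈ 0.6486

Now also conditioning on poor earnings report=true:
Sum P(price drop|·) weighted by the priors over both values of sector-wide selloff:
  P(price drop | poor earnings report) = 0.38*0.859 + 0.56*0.141
        = 0.326420 + 0.078960 = 0.405380
The terms with sector-wide selloff present sum to 0.078960, so
  P(sector-wide selloff | price drop, poor earnings report) = 0.078960 / 0.405380 ≈ 0.1948
The drop from 0.6486 to 0.1948 is the explaining-away (discounting) effect.

Pr[sector-wide selloff | price drop] ≈ 0.6486; Pr[sector-wide selloff | price drop, poor earnings report] ≈ 0.1948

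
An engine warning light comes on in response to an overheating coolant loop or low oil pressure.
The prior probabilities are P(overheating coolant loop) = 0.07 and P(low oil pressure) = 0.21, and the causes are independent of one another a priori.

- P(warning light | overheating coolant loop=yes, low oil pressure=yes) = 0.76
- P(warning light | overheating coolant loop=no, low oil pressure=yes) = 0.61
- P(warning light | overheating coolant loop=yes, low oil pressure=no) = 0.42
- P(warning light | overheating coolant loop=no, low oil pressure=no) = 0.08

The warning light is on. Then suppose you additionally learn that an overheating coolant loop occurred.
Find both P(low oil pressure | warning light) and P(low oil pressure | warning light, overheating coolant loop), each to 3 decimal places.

P(low oil pressure | warning light) ≈ 0.614; P(low oil pressure | warning light, overheating coolant loop) ≈ 0.325

P(warning light) = 0.08×0.93×0.79 + 0.61×0.93×0.21 + 0.42×0.07×0.79 + 0.76×0.07×0.21 = 0.058776 + 0.119133 + 0.023226 + 0.011172 = 0.212307
Of this, 0.130305 comes from 0.119133 + 0.011172 (the low oil pressure=true cases).
P(low oil pressure | warning light) = 0.130305 / 0.212307 ≈ 0.614

Now also conditioning on overheating coolant loop=true:
P(warning light | overheating coolant loop) = 0.42×0.79 + 0.76×0.21 = 0.331800 + 0.159600 = 0.491400
Restricting to configurations with low oil pressure present: 0.76×0.21 = 0.159600.
P(low oil pressure | warning light, overheating coolant loop) = 0.159600 / 0.491400 ≈ 0.325
— overheating coolant loop explains away the evidence for low oil pressure.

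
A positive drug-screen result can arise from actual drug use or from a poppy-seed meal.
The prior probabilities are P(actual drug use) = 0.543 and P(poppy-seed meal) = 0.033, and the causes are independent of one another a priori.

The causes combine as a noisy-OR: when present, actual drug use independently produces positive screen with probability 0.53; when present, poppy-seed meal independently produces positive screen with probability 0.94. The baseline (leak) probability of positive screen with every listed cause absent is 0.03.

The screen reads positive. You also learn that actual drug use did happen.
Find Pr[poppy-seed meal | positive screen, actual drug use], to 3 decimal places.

Pr[poppy-seed meal | positive screen, actual drug use] ≈ 0.057

Under noisy-OR, P(positive screen | causes) = 1 − (1−0.03)·∏(1−qᵢ) over the active causes.
P(positive screen | actual drug use) = 0.5441×0.967 + 0.972646×0.033 = 0.526145 + 0.032097 = 0.558242
Restricting to configurations with poppy-seed meal present: 0.972646×0.033 = 0.032097.
P(poppy-seed meal | positive screen, actual drug use) = 0.032097 / 0.558242 ≈ 0.057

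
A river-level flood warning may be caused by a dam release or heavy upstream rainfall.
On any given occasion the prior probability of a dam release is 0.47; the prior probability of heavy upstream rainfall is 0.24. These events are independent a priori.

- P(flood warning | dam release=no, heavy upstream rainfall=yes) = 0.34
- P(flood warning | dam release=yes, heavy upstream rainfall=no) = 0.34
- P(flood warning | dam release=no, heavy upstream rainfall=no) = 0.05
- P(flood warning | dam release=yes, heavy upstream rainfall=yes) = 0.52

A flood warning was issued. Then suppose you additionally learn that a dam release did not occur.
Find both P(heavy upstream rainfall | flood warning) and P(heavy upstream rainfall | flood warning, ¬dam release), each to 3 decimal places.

P(heavy upstream rainfall | flood warning) ≈ 0.419; P(heavy upstream rainfall | flood warning, ¬dam release) ≈ 0.682

P(flood warning) = 0.05·0.53·0.76 + 0.34·0.53·0.24 + 0.34·0.47·0.76 + 0.52·0.47·0.24 = 0.020140 + 0.043248 + 0.121448 + 0.058656 = 0.243492
The heavy upstream rainfall-present share is 0.043248 + 0.058656 = 0.101904.
Hence the posterior is 0.101904/0.243492 ≈ 0.419.

Now condition on the additional information:
For the numerator, keep only heavy upstream rainfall=true terms: 0.34·0.24 = 0.081600
Denominator P(flood warning | ¬dam release): 0.05·0.76 + 0.34·0.24 = 0.119600
Posterior = 0.081600 / 0.119600 ≈ 0.682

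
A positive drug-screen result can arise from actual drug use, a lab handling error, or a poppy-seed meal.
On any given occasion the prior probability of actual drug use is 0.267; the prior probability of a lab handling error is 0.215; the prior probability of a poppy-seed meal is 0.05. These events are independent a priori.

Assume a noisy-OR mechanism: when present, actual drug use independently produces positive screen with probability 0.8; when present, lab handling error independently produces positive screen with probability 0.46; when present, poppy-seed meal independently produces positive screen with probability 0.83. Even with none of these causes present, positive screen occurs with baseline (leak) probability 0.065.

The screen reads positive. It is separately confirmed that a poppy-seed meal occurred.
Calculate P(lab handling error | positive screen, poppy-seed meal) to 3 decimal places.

P(lab handling error | positive screen, poppy-seed meal) ≈ 0.226

Under noisy-OR, P(positive screen | causes) = 1 − (1−0.065)·∏(1−qᵢ) over the active causes.
Weight on lab handling error=true, given the evidence: 0.144068 + 0.056420 = 0.200488
The normalizing constant is 0.84105*0.733*0.785 + 0.914167*0.733*0.215 + 0.96821*0.267*0.785 + 0.982833*0.267*0.215 = 0.887364
Posterior = 0.200488 / 0.887364 ≈ 0.226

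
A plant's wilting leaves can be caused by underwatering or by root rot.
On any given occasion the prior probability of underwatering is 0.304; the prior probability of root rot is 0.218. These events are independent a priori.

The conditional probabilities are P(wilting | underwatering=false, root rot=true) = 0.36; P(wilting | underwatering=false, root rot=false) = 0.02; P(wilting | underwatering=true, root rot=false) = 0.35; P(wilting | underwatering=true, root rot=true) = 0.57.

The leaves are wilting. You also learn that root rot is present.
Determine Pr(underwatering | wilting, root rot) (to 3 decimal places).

Pr(underwatering | wilting, root rot) ≈ 0.409

Numerator (weight on configurations with underwatering): 0.57×0.304 = 0.173280
The normalizing constant is 0.36×0.696 + 0.57×0.304 = 0.423840
P(underwatering | wilting, root rot) = 0.173280/0.423840 ≈ 0.409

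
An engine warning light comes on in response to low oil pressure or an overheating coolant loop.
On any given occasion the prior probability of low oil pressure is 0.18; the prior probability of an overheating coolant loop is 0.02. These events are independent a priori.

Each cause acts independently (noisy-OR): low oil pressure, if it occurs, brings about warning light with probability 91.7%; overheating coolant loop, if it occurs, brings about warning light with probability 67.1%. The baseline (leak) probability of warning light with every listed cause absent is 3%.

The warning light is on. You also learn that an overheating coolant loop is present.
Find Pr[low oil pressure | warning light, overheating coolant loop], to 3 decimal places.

Under noisy-OR, P(warning light | causes) = 1 − (1−0.03)·∏(1−qᵢ) over the active causes.
Numerator (weight on configurations with low oil pressure): 0.973512*0.18 = 0.175232
Denominator P(warning light | overheating coolant loop): 0.68087*0.82 + 0.973512*0.18 = 0.733545
P(low oil pressure | warning light, overheating coolant loop) = 0.175232/0.733545 ≈ 0.239

Pr[low oil pressure | warning light, overheating coolant loop] ≈ 0.239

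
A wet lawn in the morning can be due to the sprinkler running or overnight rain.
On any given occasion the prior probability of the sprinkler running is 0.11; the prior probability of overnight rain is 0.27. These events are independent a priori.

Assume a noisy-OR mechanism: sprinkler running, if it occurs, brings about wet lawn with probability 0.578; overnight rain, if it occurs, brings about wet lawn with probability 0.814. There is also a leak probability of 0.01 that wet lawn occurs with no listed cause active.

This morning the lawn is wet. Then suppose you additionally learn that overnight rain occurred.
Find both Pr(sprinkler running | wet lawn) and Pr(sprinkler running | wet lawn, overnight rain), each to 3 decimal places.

Under noisy-OR, P(wet lawn | causes) = 1 − (1−0.01)·∏(1−qᵢ) over the active causes.
Sum P(wet lawn|·) weighted by the priors over the 4 (sprinkler running, overnight rain) configurations:
  P(wet lawn) = 0.01×0.89×0.73 + 0.81586×0.89×0.27 + 0.58222×0.11×0.73 + 0.922293×0.11×0.27
        = 0.006497 + 0.196051 + 0.046752 + 0.027392 = 0.276692
The terms with sprinkler running present sum to 0.074144, so
  P(sprinkler running | wet lawn) = 0.074144 / 0.276692 ≈ 0.268

With the extra evidence:
Numerator (weight on configurations with sprinkler running): 0.922293*0.11 = 0.101452
Normalizer over all consistent configurations: 0.81586*0.89 + 0.922293*0.11 = 0.827567
Posterior = 0.101452 / 0.827567 ≈ 0.123
This is intercausal reasoning (explaining away): once overnight rain accounts for the wet lawn, sprinkler running becomes less likely.

Pr(sprinkler running | wet lawn) ≈ 0.268; Pr(sprinkler running | wet lawn, overnight rain) ≈ 0.123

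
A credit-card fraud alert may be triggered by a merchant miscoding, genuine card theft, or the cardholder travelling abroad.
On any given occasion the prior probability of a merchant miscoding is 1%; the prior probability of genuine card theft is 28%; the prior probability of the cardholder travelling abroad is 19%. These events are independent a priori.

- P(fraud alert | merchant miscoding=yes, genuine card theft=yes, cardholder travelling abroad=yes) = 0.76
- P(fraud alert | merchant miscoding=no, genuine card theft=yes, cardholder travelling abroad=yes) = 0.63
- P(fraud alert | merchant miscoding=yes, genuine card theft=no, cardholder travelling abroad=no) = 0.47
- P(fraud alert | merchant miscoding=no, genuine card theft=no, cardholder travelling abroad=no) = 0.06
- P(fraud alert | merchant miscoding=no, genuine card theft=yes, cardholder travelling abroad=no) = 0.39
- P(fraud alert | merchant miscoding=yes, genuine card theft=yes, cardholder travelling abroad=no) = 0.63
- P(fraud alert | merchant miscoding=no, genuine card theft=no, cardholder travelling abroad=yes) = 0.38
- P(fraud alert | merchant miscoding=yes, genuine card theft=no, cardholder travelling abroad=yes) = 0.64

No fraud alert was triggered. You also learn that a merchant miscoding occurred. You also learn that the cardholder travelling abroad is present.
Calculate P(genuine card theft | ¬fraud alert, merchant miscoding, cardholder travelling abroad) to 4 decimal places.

Weight on genuine card theft=true, given the evidence: 0.24·0.28 = 0.067200
Normalizer over all consistent configurations: 0.36·0.72 + 0.24·0.28 = 0.326400
P(genuine card theft | ¬fraud alert, merchant miscoding, cardholder travelling abroad) = 0.067200/0.326400 ≈ 0.2059

P(genuine card theft | ¬fraud alert, merchant miscoding, cardholder travelling abroad) ≈ 0.2059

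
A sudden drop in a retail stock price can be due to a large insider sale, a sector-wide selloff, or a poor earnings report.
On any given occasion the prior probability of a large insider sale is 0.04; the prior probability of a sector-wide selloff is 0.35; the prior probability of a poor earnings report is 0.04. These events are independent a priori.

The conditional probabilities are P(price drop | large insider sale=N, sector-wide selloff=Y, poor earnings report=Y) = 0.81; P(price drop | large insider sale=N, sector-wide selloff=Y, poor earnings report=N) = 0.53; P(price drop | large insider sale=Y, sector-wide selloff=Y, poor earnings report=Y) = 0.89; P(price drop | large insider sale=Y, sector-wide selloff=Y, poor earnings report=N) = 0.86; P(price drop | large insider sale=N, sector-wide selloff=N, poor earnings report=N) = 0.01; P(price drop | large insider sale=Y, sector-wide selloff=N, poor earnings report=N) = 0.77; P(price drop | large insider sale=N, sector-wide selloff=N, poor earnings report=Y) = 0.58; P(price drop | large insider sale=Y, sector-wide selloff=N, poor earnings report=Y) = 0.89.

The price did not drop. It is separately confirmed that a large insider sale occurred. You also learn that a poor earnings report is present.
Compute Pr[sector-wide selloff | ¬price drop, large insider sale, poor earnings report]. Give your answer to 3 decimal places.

Sum P(¬price drop|·) weighted by the priors over both values of sector-wide selloff:
  P(¬price drop | large insider sale, poor earnings report) = 0.11·0.65 + 0.11·0.35
        = 0.071500 + 0.038500 = 0.110000
Keeping only the sector-wide selloff-present terms gives 0.038500, so
  P(sector-wide selloff | ¬price drop, large insider sale, poor earnings report) = 0.038500 / 0.110000 ≈ 0.350

Pr[sector-wide selloff | ¬price drop, large insider sale, poor earnings report] ≈ 0.350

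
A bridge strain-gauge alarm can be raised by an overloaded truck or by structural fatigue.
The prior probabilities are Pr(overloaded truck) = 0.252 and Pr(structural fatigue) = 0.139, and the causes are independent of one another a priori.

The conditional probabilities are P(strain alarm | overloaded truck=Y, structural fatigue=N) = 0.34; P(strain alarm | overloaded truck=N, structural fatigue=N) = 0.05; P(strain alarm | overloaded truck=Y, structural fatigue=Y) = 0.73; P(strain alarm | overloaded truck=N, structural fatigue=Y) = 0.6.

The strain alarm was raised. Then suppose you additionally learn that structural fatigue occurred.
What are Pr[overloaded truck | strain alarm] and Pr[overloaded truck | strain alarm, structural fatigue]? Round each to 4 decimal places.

Pr[overloaded truck | strain alarm] ≈ 0.5123; Pr[overloaded truck | strain alarm, structural fatigue] ≈ 0.2907

Weight on overloaded truck=true, given the evidence: 0.073770 + 0.025570 = 0.099340
The normalizing constant is 0.05·0.748·0.861 + 0.6·0.748·0.139 + 0.34·0.252·0.861 + 0.73·0.252·0.139 = 0.193924
Posterior = 0.099340 / 0.193924 ≈ 0.5123

With the extra evidence:
Enumerate both values of overloaded truck and weight by the priors:
  P(strain alarm | structural fatigue) = 0.6*0.748 + 0.73*0.252
        = 0.448800 + 0.183960 = 0.632760
The terms with overloaded truck present sum to 0.183960, so
  P(overloaded truck | strain alarm, structural fatigue) = 0.183960 / 0.632760 ≈ 0.2907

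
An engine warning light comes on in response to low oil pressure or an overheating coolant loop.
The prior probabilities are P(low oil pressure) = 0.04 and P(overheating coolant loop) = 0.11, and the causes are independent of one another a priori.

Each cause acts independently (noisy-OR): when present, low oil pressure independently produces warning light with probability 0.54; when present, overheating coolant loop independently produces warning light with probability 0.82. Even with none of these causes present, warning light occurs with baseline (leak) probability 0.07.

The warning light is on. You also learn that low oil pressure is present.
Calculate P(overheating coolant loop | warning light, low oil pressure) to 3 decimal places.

P(overheating coolant loop | warning light, low oil pressure) ≈ 0.166

Under noisy-OR, P(warning light | causes) = 1 − (1−0.07)·∏(1−qᵢ) over the active causes.
Numerator (weight on configurations with overheating coolant loop): 0.922996*0.11 = 0.101530
Normalizer over all consistent configurations: 0.5722*0.89 + 0.922996*0.11 = 0.610788
P(overheating coolant loop | warning light, low oil pressure) = 0.101530/0.610788 ≈ 0.166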